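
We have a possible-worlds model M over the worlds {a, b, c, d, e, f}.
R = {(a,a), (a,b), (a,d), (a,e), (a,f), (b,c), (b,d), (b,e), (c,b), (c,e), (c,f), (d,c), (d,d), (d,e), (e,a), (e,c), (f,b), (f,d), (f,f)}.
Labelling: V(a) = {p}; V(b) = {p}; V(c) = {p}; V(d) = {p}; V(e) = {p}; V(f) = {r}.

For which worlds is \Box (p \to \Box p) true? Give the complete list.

c, f

Recall that \Box ψ holds at a world iff ψ holds at every accessible world, and \Diamond ψ holds iff ψ holds at some accessible world.
Let φ = \Box (p \to \Box p). Evaluate φ at each world:
  a (successors {a, b, d, e, f}): φ is false.
  b (successors {c, d, e}): φ is false.
  c (successors {b, e, f}): φ is true.
  d (successors {c, d, e}): φ is false.
  e (successors {a, c}): φ is false.
  f (successors {b, d, f}): φ is true.
For instance, at b:
  At b: \Box (p \to \Box p) requires p \to \Box p at every successor {c, d, e}.
    p \to \Box p fails at c, so \Box (p \to \Box p) is false at b.
      At c: p is true, \Box p is false, so p \to \Box p is false.
Satisfying worlds: {c, f}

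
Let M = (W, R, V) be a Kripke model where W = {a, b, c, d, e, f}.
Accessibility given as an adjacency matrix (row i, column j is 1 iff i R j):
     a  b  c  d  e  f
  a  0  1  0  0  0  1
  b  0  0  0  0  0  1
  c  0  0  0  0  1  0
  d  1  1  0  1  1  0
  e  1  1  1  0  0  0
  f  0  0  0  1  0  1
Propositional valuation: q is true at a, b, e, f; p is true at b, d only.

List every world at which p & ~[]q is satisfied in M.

Let φ = p & ~[]q. Evaluate φ at each world:
  a (successors {b, f}): φ is false.
  b (successors {f}): φ is false.
  c (successors {e}): φ is false.
  d (successors {a, b, d, e}): φ is true.
  e (successors {a, b, c}): φ is false.
  f (successors {d, f}): φ is false.
For instance, at b:
  At b: p is true, ~[]q is false, so p & ~[]q is false.
    At b: []q is true, so ~[]q is false.
      At b: []q requires q at every successor {f}.
        At f: q is true.
      So []q is true at b.
Satisfying worlds: {d}

d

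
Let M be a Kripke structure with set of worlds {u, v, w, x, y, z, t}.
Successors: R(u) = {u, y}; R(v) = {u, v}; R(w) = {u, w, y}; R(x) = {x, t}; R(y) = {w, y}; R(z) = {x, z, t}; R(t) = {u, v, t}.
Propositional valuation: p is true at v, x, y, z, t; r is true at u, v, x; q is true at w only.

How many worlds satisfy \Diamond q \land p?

Recall that \Diamond ψ holds at a world iff ψ holds at some accessible world.
Let φ = \Diamond q \land p. Evaluate φ at each world:
  u (successors {u, y}): φ is false.
  v (successors {u, v}): φ is false.
  w (successors {u, w, y}): φ is false.
  x (successors {x, t}): φ is false.
  y (successors {w, y}): φ is true.
  z (successors {x, z, t}): φ is false.
  t (successors {u, v, t}): φ is false.
For instance, at x:
  At x: \Diamond q is false, p is true, so \Diamond q \land p is false.
    At x: \Diamond q requires q at some successor in {x, t}.
      At x: q is false.
      At t: q is false.
    So \Diamond q is false at x.
Satisfying worlds: {y}

1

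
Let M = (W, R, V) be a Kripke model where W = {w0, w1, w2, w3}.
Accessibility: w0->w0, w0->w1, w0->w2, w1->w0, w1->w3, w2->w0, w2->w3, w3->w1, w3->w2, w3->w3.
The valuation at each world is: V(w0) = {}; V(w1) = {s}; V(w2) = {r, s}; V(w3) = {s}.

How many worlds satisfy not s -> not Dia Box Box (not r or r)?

Let φ = not s -> not Dia Box Box (not r or r). Evaluate φ at each world:
  w0 (successors {w0, w1, w2}): φ is false.
  w1 (successors {w0, w3}): φ is true.
  w2 (successors {w0, w3}): φ is true.
  w3 (successors {w1, w2, w3}): φ is true.
For instance, at w1:
  At w1: not s is false, not Dia Box Box (not r or r) is false, so not s -> not Dia Box Box (not r or r) is true.
    At w1: Dia Box Box (not r or r) is true, so not Dia Box Box (not r or r) is false.
      At w1: Dia Box Box (not r or r) requires Box Box (not r or r) at some successor in {w0, w3}.
        Box Box (not r or r) holds at w0, so Dia Box Box (not r or r) is true at w1.
Satisfying worlds: {w1, w2, w3}

3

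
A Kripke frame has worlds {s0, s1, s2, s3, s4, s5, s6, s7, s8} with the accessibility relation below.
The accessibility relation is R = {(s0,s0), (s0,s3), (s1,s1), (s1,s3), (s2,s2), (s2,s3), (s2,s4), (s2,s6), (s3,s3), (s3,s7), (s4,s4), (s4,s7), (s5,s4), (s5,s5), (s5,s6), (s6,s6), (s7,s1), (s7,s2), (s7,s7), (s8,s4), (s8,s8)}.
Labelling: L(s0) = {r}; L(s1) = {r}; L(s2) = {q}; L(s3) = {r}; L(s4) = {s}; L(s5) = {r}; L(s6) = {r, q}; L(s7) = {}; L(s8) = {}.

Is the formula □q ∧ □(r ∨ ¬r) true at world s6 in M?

At s6: □q is true, □(r ∨ ¬r) is true, so □q ∧ □(r ∨ ¬r) is true.
  At s6: □q requires q at every successor {s6}.
    At s6: q is true.
  So □q is true at s6.
  At s6: □(r ∨ ¬r) requires r ∨ ¬r at every successor {s6}.
    At s6: r ∨ ¬r is true.
  So □(r ∨ ¬r) is true at s6.

Yes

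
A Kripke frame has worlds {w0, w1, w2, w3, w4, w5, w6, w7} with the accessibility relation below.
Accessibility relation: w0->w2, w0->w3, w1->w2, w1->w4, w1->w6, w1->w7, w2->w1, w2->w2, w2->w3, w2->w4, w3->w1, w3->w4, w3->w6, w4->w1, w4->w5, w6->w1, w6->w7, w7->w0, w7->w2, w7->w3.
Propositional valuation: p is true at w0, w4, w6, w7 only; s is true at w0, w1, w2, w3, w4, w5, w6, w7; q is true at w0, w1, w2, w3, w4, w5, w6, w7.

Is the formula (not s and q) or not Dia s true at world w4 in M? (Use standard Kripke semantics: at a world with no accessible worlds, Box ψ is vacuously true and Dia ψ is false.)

Recall that Dia ψ holds at a world iff ψ holds at some accessible world.
At w4: not s and q is false, not Dia s is false, so (not s and q) or not Dia s is false.
  At w4: Dia s is true, so not Dia s is false.
    At w4: Dia s requires s at some successor in {w1, w5}.
      s holds at w1, so Dia s is true at w4.

No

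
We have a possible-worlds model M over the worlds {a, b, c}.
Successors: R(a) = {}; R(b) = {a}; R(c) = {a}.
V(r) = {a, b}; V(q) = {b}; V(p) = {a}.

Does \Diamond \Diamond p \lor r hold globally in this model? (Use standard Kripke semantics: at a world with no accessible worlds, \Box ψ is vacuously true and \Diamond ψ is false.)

No

Let φ = \Diamond \Diamond p \lor r. Evaluate φ at each world:
  a (successors ∅): φ is true.
  b (successors {a}): φ is true.
  c (successors {a}): φ is false.
Detail at c (counterexample):
  At c: \Diamond \Diamond p is false, r is false, so \Diamond \Diamond p \lor r is false.
    At c: \Diamond \Diamond p requires \Diamond p at some successor in {a}.
      At a: \Diamond p is false.
    So \Diamond \Diamond p is false at c.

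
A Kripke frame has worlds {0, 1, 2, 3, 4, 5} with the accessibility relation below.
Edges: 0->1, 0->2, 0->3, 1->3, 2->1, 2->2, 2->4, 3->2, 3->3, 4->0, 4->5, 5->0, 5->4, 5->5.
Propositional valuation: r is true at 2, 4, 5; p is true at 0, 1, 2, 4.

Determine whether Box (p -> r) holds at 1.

Yes

At 1: Box (p -> r) requires p -> r at every successor {3}.
  At 3: p -> r is true.
So Box (p -> r) is true at 1.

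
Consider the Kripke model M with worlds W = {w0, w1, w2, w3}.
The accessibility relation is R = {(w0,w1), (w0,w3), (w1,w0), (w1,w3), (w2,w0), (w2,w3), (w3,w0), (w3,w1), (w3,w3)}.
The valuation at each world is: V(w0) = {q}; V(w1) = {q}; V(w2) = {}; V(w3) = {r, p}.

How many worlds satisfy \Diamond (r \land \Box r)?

0

Let φ = \Diamond (r \land \Box r). Evaluate φ at each world:
  w0 (successors {w1, w3}): φ is false.
  w1 (successors {w0, w3}): φ is false.
  w2 (successors {w0, w3}): φ is false.
  w3 (successors {w0, w1, w3}): φ is false.
For instance, at w1:
  At w1: \Diamond (r \land \Box r) requires r \land \Box r at some successor in {w0, w3}.
    At w0: r \land \Box r is false.
    At w3: r \land \Box r is false.
  So \Diamond (r \land \Box r) is false at w1.
Satisfying worlds: none.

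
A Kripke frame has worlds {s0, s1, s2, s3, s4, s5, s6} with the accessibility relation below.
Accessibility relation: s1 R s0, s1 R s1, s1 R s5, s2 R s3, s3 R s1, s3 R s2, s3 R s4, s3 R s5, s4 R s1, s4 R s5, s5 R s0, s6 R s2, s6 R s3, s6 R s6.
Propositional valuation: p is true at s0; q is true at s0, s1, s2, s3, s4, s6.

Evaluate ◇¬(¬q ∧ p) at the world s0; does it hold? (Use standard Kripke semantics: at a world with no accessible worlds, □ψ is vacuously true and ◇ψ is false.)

No

At s0: no accessible worlds, so ◇¬(¬q ∧ p) is false.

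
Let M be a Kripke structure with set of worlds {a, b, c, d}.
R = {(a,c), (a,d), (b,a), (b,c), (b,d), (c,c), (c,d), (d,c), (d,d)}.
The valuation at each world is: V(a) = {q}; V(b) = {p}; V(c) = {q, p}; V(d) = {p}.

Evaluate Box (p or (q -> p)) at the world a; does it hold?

At a: Box (p or (q -> p)) requires p or (q -> p) at every successor {c, d}.
  At c: p or (q -> p) is true.
  At d: p or (q -> p) is true.
So Box (p or (q -> p)) is true at a.

Yes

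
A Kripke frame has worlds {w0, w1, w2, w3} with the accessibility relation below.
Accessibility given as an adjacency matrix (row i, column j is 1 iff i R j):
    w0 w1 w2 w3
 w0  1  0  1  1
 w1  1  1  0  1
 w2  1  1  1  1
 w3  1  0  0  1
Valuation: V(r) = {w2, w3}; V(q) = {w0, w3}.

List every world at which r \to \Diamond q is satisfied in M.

w0, w1, w2, w3

Let φ = r \to \Diamond q. Evaluate φ at each world:
  w0 (successors {w0, w2, w3}): φ is true.
  w1 (successors {w0, w1, w3}): φ is true.
  w2 (successors {w0, w1, w2, w3}): φ is true.
  w3 (successors {w0, w3}): φ is true.
For instance, at w0:
  At w0: r is false, \Diamond q is true, so r \to \Diamond q is true.
    At w0: \Diamond q requires q at some successor in {w0, w2, w3}.
      q holds at w0, so \Diamond q is true at w0.
Satisfying worlds: {w0, w1, w2, w3}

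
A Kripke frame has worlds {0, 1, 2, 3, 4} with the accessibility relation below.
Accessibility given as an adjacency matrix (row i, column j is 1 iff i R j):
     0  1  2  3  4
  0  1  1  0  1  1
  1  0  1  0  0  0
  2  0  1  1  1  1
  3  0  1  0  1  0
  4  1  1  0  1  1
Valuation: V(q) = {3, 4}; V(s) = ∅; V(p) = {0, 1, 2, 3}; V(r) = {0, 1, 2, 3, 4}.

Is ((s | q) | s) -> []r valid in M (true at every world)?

Recall that []ψ holds at a world iff ψ holds at every accessible world, and <>ψ holds iff ψ holds at some accessible world.
Let φ = ((s | q) | s) -> []r. Evaluate φ at each world:
  0 (successors {0, 1, 3, 4}): φ is true.
  1 (successors {1}): φ is true.
  2 (successors {1, 2, 3, 4}): φ is true.
  3 (successors {1, 3}): φ is true.
  4 (successors {0, 1, 3, 4}): φ is true.
For instance, at 0:
  At 0: (s | q) | s is false, []r is true, so ((s | q) | s) -> []r is true.
    At 0: []r requires r at every successor {0, 1, 3, 4}.
      At 0: r is true.
      At 1: r is true.
      At 3: r is true.
      At 4: r is true.
    So []r is true at 0.

Yes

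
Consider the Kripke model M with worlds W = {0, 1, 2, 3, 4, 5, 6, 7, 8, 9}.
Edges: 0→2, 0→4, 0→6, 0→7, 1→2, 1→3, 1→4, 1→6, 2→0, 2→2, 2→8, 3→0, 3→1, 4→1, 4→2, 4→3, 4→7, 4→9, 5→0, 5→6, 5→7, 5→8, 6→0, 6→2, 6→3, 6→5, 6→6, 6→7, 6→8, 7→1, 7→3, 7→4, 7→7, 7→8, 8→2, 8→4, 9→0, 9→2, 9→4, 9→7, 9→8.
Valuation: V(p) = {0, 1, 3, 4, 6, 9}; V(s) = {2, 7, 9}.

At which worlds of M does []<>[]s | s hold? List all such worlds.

Let φ = []<>[]s | s. Evaluate φ at each world:
  0 (successors {2, 4, 6, 7}): φ is false.
  1 (successors {2, 3, 4, 6}): φ is false.
  2 (successors {0, 2, 8}): φ is true.
  3 (successors {0, 1}): φ is false.
  4 (successors {1, 2, 3, 7, 9}): φ is false.
  5 (successors {0, 6, 7, 8}): φ is false.
  6 (successors {0, 2, 3, 5, 6, 7, 8}): φ is false.
  7 (successors {1, 3, 4, 7, 8}): φ is true.
  8 (successors {2, 4}): φ is false.
  9 (successors {0, 2, 4, 7, 8}): φ is true.
For instance, at 4:
  At 4: []<>[]s is false, s is false, so []<>[]s | s is false.
    At 4: []<>[]s requires <>[]s at every successor {1, 2, 3, 7, 9}.
      <>[]s fails at 1, so []<>[]s is false at 4.
Satisfying worlds: {2, 7, 9}

2, 7, 9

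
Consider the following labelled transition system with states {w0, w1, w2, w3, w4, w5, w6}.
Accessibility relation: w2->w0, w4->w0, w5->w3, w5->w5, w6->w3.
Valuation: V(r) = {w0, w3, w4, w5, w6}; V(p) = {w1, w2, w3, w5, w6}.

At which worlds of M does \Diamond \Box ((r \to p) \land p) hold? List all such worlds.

w2, w4, w5, w6

Recall that \Box ψ holds at a world iff ψ holds at every accessible world, and \Diamond ψ holds iff ψ holds at some accessible world.
Let φ = \Diamond \Box ((r \to p) \land p). Evaluate φ at each world:
  w0 (successors ∅): φ is false.
  w1 (successors ∅): φ is false.
  w2 (successors {w0}): φ is true.
  w3 (successors ∅): φ is false.
  w4 (successors {w0}): φ is true.
  w5 (successors {w3, w5}): φ is true.
  w6 (successors {w3}): φ is true.
For instance, at w4:
  At w4: \Diamond \Box ((r \to p) \land p) requires \Box ((r \to p) \land p) at some successor in {w0}.
    \Box ((r \to p) \land p) holds at w0, so \Diamond \Box ((r \to p) \land p) is true at w4.
      At w0: no accessible worlds, so \Box ((r \to p) \land p) holds vacuously.
Satisfying worlds: {w2, w4, w5, w6}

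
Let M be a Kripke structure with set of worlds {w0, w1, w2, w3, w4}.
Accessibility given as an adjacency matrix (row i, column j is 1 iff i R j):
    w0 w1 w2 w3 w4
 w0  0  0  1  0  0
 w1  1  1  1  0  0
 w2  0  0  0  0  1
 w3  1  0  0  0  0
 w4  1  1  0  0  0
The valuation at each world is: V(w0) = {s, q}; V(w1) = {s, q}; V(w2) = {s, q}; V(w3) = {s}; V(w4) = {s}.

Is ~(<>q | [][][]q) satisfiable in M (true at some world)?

No

Let φ = ~(<>q | [][][]q). Evaluate φ at each world:
  w0 (successors {w2}): φ is false.
  w1 (successors {w0, w1, w2}): φ is false.
  w2 (successors {w4}): φ is false.
  w3 (successors {w0}): φ is false.
  w4 (successors {w0, w1}): φ is false.
For instance, at w3:
  At w3: <>q | [][][]q is true, so ~(<>q | [][][]q) is false.
    At w3: <>q is true, [][][]q is false, so <>q | [][][]q is true.
      At w3: <>q requires q at some successor in {w0}.
        q holds at w0, so <>q is true at w3.
      At w3: [][][]q requires [][]q at every successor {w0}.
        [][]q fails at w0, so [][][]q is false at w3.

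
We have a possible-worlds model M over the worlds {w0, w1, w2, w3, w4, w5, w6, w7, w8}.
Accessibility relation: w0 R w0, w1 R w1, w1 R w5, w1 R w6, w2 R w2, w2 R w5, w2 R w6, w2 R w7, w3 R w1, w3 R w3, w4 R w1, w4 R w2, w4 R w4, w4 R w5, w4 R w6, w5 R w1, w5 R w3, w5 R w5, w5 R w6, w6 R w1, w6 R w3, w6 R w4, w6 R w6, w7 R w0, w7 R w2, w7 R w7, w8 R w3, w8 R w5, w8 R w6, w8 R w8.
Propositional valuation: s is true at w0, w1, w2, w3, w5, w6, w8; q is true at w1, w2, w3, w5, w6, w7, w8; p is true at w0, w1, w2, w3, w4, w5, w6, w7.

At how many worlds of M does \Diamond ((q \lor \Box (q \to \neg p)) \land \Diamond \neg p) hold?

1

Recall that \Box ψ holds at a world iff ψ holds at every accessible world, and \Diamond ψ holds iff ψ holds at some accessible world.
Let φ = \Diamond ((q \lor \Box (q \to \neg p)) \land \Diamond \neg p). Evaluate φ at each world:
  w0 (successors {w0}): φ is false.
  w1 (successors {w1, w5, w6}): φ is false.
  w2 (successors {w2, w5, w6, w7}): φ is false.
  w3 (successors {w1, w3}): φ is false.
  w4 (successors {w1, w2, w4, w5, w6}): φ is false.
  w5 (successors {w1, w3, w5, w6}): φ is false.
  w6 (successors {w1, w3, w4, w6}): φ is false.
  w7 (successors {w0, w2, w7}): φ is false.
  w8 (successors {w3, w5, w6, w8}): φ is true.
For instance, at w0:
  At w0: \Diamond ((q \lor \Box (q \to \neg p)) \land \Diamond \neg p) requires (q \lor \Box (q \to \neg p)) \land \Diamond \neg p at some successor in {w0}.
    At w0: (q \lor \Box (q \to \neg p)) \land \Diamond \neg p is false.
  So \Diamond ((q \lor \Box (q \to \neg p)) \land \Diamond \neg p) is false at w0.
Satisfying worlds: {w8}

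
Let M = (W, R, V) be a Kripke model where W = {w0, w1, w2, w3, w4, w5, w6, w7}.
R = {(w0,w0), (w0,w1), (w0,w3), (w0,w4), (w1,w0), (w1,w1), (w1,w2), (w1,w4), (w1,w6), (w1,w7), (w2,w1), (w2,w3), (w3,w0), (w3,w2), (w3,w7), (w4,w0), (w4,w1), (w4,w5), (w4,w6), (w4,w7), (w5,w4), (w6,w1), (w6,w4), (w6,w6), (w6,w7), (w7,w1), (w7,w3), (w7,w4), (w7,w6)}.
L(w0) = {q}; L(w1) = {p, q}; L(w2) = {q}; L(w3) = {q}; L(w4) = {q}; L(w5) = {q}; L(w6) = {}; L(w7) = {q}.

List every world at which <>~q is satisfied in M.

Let φ = <>~q. Evaluate φ at each world:
  w0 (successors {w0, w1, w3, w4}): φ is false.
  w1 (successors {w0, w1, w2, w4, w6, w7}): φ is true.
  w2 (successors {w1, w3}): φ is false.
  w3 (successors {w0, w2, w7}): φ is false.
  w4 (successors {w0, w1, w5, w6, w7}): φ is true.
  w5 (successors {w4}): φ is false.
  w6 (successors {w1, w4, w6, w7}): φ is true.
  w7 (successors {w1, w3, w4, w6}): φ is true.
For instance, at w1:
  At w1: <>~q requires ~q at some successor in {w0, w1, w2, w4, w6, w7}.
    ~q holds at w6, so <>~q is true at w1.
Satisfying worlds: {w1, w4, w6, w7}

w1, w4, w6, w7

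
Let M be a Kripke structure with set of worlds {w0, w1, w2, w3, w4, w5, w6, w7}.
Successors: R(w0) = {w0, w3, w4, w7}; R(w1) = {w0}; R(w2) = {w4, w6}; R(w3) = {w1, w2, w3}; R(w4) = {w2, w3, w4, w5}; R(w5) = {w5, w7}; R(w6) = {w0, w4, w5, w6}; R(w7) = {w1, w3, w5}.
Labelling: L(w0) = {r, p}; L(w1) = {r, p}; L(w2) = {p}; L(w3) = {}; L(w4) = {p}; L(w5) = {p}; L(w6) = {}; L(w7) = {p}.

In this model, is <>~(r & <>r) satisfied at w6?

At w6: <>~(r & <>r) requires ~(r & <>r) at some successor in {w0, w4, w5, w6}.
  ~(r & <>r) holds at w4, so <>~(r & <>r) is true at w6.
    At w4: r & <>r is false, so ~(r & <>r) is true.
      At w4: r is false, <>r is false, so r & <>r is false.

Yes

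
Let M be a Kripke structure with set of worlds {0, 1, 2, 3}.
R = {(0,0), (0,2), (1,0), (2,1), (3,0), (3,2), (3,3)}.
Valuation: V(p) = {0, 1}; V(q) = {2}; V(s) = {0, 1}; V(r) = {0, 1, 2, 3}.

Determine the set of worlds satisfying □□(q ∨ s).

0, 1, 2

Let φ = □□(q ∨ s). Evaluate φ at each world:
  0 (successors {0, 2}): φ is true.
  1 (successors {0}): φ is true.
  2 (successors {1}): φ is true.
  3 (successors {0, 2, 3}): φ is false.
For instance, at 3:
  At 3: □□(q ∨ s) requires □(q ∨ s) at every successor {0, 2, 3}.
    □(q ∨ s) fails at 3, so □□(q ∨ s) is false at 3.
      At 3: □(q ∨ s) requires q ∨ s at every successor {0, 2, 3}.
        q ∨ s fails at 3, so □(q ∨ s) is false at 3.
Satisfying worlds: {0, 1, 2}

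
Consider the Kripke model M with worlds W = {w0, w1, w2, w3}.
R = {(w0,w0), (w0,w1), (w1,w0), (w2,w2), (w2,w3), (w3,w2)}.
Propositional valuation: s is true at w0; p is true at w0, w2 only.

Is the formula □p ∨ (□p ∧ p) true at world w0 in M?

No

Recall that □ψ holds at a world iff ψ holds at every accessible world, and ◇ψ holds iff ψ holds at some accessible world.
At w0: □p is false, □p ∧ p is false, so □p ∨ (□p ∧ p) is false.
  At w0: □p requires p at every successor {w0, w1}.
    p fails at w1, so □p is false at w0.
  At w0: □p is false, p is true, so □p ∧ p is false.
    At w0: □p requires p at every successor {w0, w1}.
      p fails at w1, so □p is false at w0.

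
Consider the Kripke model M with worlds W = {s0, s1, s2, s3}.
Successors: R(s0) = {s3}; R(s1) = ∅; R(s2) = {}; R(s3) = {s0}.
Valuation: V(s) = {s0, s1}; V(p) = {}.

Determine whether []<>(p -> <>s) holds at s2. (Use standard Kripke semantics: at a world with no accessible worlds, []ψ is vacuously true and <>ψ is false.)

Yes

Recall that []ψ holds at a world iff ψ holds at every accessible world, and <>ψ holds iff ψ holds at some accessible world.
At s2: no accessible worlds, so []<>(p -> <>s) holds vacuously.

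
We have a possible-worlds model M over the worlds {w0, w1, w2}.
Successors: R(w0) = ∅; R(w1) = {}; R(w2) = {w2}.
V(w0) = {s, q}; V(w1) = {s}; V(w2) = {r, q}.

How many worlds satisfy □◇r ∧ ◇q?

1

Recall that □ψ holds at a world iff ψ holds at every accessible world, and ◇ψ holds iff ψ holds at some accessible world.
Let φ = □◇r ∧ ◇q. Evaluate φ at each world:
  w0 (successors ∅): φ is false.
  w1 (successors ∅): φ is false.
  w2 (successors {w2}): φ is true.
For instance, at w2:
  At w2: □◇r is true, ◇q is true, so □◇r ∧ ◇q is true.
    At w2: □◇r requires ◇r at every successor {w2}.
      At w2: ◇r is true.
    So □◇r is true at w2.
    At w2: ◇q requires q at some successor in {w2}.
      q holds at w2, so ◇q is true at w2.
Satisfying worlds: {w2}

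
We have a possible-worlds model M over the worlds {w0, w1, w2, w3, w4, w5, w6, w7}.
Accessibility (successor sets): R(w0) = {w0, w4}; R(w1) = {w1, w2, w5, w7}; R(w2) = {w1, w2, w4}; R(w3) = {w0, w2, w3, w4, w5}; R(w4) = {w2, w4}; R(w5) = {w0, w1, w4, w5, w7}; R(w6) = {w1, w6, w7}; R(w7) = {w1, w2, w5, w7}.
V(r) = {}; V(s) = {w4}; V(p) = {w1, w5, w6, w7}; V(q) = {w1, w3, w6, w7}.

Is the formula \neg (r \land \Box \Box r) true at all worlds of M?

Let φ = \neg (r \land \Box \Box r). Evaluate φ at each world:
  w0 (successors {w0, w4}): φ is true.
  w1 (successors {w1, w2, w5, w7}): φ is true.
  w2 (successors {w1, w2, w4}): φ is true.
  w3 (successors {w0, w2, w3, w4, w5}): φ is true.
  w4 (successors {w2, w4}): φ is true.
  w5 (successors {w0, w1, w4, w5, w7}): φ is true.
  w6 (successors {w1, w6, w7}): φ is true.
  w7 (successors {w1, w2, w5, w7}): φ is true.
For instance, at w7:
  At w7: r \land \Box \Box r is false, so \neg (r \land \Box \Box r) is true.
    At w7: r is false, \Box \Box r is false, so r \land \Box \Box r is false.
      At w7: \Box \Box r requires \Box r at every successor {w1, w2, w5, w7}.
        \Box r fails at w1, so \Box \Box r is false at w7.

Yes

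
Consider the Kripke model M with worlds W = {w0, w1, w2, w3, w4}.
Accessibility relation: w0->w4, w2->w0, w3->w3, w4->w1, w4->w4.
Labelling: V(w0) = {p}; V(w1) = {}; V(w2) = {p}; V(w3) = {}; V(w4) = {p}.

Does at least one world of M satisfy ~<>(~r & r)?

Yes

Let φ = ~<>(~r & r). Evaluate φ at each world:
  w0 (successors {w4}): φ is true.
  w1 (successors ∅): φ is true.
  w2 (successors {w0}): φ is true.
  w3 (successors {w3}): φ is true.
  w4 (successors {w1, w4}): φ is true.
Detail at w0 (witness):
  At w0: <>(~r & r) is false, so ~<>(~r & r) is true.
    At w0: <>(~r & r) requires ~r & r at some successor in {w4}.
      At w4: ~r & r is false.
    So <>(~r & r) is false at w0.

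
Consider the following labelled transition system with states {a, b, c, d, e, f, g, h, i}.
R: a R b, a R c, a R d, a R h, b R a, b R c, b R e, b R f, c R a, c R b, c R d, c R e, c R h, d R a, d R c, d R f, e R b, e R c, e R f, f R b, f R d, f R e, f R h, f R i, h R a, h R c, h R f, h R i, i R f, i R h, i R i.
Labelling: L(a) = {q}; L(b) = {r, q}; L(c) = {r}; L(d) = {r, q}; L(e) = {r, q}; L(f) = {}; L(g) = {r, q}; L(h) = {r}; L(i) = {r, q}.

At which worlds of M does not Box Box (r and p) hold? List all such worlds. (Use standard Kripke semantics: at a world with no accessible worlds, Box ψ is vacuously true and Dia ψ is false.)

a, b, c, d, e, f, h, i

Let φ = not Box Box (r and p). Evaluate φ at each world:
  a (successors {b, c, d, h}): φ is true.
  b (successors {a, c, e, f}): φ is true.
  c (successors {a, b, d, e, h}): φ is true.
  d (successors {a, c, f}): φ is true.
  e (successors {b, c, f}): φ is true.
  f (successors {b, d, e, h, i}): φ is true.
  g (successors ∅): φ is false.
  h (successors {a, c, f, i}): φ is true.
  i (successors {f, h, i}): φ is true.
For instance, at h:
  At h: Box Box (r and p) is false, so not Box Box (r and p) is true.
    At h: Box Box (r and p) requires Box (r and p) at every successor {a, c, f, i}.
      Box (r and p) fails at a, so Box Box (r and p) is false at h.
Satisfying worlds: {a, b, c, d, e, f, h, i}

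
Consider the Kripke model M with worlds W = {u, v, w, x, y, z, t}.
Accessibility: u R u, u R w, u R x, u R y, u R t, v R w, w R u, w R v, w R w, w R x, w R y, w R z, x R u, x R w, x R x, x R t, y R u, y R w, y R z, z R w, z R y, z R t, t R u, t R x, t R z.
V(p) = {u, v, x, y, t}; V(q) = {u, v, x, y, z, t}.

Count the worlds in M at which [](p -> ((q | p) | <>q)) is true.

Let φ = [](p -> ((q | p) | <>q)). Evaluate φ at each world:
  u (successors {u, w, x, y, t}): φ is true.
  v (successors {w}): φ is true.
  w (successors {u, v, w, x, y, z}): φ is true.
  x (successors {u, w, x, t}): φ is true.
  y (successors {u, w, z}): φ is true.
  z (successors {w, y, t}): φ is true.
  t (successors {u, x, z}): φ is true.
For instance, at v:
  At v: [](p -> ((q | p) | <>q)) requires p -> ((q | p) | <>q) at every successor {w}.
      At w: p is false, (q | p) | <>q is true, so p -> ((q | p) | <>q) is true.
  So [](p -> ((q | p) | <>q)) is true at v.
Satisfying worlds: {u, v, w, x, y, z, t}

7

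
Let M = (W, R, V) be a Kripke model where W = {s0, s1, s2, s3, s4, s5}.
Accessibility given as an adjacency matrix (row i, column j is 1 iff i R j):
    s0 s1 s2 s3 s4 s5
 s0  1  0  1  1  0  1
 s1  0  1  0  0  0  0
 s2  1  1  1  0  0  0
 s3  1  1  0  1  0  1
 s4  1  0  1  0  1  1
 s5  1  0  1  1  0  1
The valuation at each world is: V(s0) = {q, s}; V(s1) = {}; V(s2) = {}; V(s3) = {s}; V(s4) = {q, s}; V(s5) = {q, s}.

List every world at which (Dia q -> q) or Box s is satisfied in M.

Let φ = (Dia q -> q) or Box s. Evaluate φ at each world:
  s0 (successors {s0, s2, s3, s5}): φ is true.
  s1 (successors {s1}): φ is true.
  s2 (successors {s0, s1, s2}): φ is false.
  s3 (successors {s0, s1, s3, s5}): φ is false.
  s4 (successors {s0, s2, s4, s5}): φ is true.
  s5 (successors {s0, s2, s3, s5}): φ is true.
For instance, at s0:
  At s0: Dia q -> q is true, Box s is false, so (Dia q -> q) or Box s is true.
    At s0: Dia q is true, q is true, so Dia q -> q is true.
      At s0: Dia q requires q at some successor in {s0, s2, s3, s5}.
        q holds at s0, so Dia q is true at s0.
    At s0: Box s requires s at every successor {s0, s2, s3, s5}.
      s fails at s2, so Box s is false at s0.
Satisfying worlds: {s0, s1, s4, s5}

s0, s1, s4, s5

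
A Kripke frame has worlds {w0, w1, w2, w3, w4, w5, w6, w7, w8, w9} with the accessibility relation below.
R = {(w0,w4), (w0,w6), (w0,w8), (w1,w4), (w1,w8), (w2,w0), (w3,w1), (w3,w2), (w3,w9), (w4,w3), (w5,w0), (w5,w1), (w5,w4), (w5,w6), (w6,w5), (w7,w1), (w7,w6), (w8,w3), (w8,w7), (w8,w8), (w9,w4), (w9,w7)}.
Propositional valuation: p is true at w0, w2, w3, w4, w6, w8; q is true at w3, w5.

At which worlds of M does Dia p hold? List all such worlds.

Recall that Dia ψ holds at a world iff ψ holds at some accessible world.
Let φ = Dia p. Evaluate φ at each world:
  w0 (successors {w4, w6, w8}): φ is true.
  w1 (successors {w4, w8}): φ is true.
  w2 (successors {w0}): φ is true.
  w3 (successors {w1, w2, w9}): φ is true.
  w4 (successors {w3}): φ is true.
  w5 (successors {w0, w1, w4, w6}): φ is true.
  w6 (successors {w5}): φ is false.
  w7 (successors {w1, w6}): φ is true.
  w8 (successors {w3, w7, w8}): φ is true.
  w9 (successors {w4, w7}): φ is true.
For instance, at w7:
  At w7: Dia p requires p at some successor in {w1, w6}.
    p holds at w6, so Dia p is true at w7.
Satisfying worlds: {w0, w1, w2, w3, w4, w5, w7, w8, w9}

w0, w1, w2, w3, w4, w5, w7, w8, w9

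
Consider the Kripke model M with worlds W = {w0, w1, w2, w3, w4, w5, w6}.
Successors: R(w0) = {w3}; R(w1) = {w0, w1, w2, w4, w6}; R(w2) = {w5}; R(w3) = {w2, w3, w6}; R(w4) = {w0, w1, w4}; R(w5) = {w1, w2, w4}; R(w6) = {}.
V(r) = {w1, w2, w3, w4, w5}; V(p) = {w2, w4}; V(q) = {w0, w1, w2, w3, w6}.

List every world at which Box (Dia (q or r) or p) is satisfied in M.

w0, w2, w4, w5, w6

Let φ = Box (Dia (q or r) or p). Evaluate φ at each world:
  w0 (successors {w3}): φ is true.
  w1 (successors {w0, w1, w2, w4, w6}): φ is false.
  w2 (successors {w5}): φ is true.
  w3 (successors {w2, w3, w6}): φ is false.
  w4 (successors {w0, w1, w4}): φ is true.
  w5 (successors {w1, w2, w4}): φ is true.
  w6 (successors ∅): φ is true.
For instance, at w5:
  At w5: Box (Dia (q or r) or p) requires Dia (q or r) or p at every successor {w1, w2, w4}.
      At w1: Dia (q or r) is true, p is false, so Dia (q or r) or p is true.
      At w2: Dia (q or r) is true, p is true, so Dia (q or r) or p is true.
      At w4: Dia (q or r) is true, p is true, so Dia (q or r) or p is true.
  So Box (Dia (q or r) or p) is true at w5.
Satisfying worlds: {w0, w2, w4, w5, w6}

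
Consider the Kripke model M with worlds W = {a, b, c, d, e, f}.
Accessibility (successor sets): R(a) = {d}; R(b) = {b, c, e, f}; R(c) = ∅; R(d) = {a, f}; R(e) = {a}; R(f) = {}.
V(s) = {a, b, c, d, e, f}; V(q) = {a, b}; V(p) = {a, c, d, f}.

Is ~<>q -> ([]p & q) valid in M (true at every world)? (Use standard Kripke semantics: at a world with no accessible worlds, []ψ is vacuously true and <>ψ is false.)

No

Let φ = ~<>q -> ([]p & q). Evaluate φ at each world:
  a (successors {d}): φ is true.
  b (successors {b, c, e, f}): φ is true.
  c (successors ∅): φ is false.
  d (successors {a, f}): φ is true.
  e (successors {a}): φ is true.
  f (successors ∅): φ is false.
Detail at c (counterexample):
  At c: ~<>q is true, []p & q is false, so ~<>q -> ([]p & q) is false.
    At c: <>q is false, so ~<>q is true.
      At c: no accessible worlds, so <>q is false.
    At c: []p is true, q is false, so []p & q is false.
      At c: no accessible worlds, so []p holds vacuously.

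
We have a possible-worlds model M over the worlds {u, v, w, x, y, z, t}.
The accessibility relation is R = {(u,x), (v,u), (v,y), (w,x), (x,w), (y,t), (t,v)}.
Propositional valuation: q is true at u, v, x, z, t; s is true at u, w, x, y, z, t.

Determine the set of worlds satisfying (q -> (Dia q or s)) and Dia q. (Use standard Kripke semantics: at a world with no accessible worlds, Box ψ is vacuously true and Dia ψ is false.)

Recall that Dia ψ holds at a world iff ψ holds at some accessible world.
Let φ = (q -> (Dia q or s)) and Dia q. Evaluate φ at each world:
  u (successors {x}): φ is true.
  v (successors {u, y}): φ is true.
  w (successors {x}): φ is true.
  x (successors {w}): φ is false.
  y (successors {t}): φ is true.
  z (successors ∅): φ is false.
  t (successors {v}): φ is true.
For instance, at y:
  At y: q -> (Dia q or s) is true, Dia q is true, so (q -> (Dia q or s)) and Dia q is true.
    At y: q is false, Dia q or s is true, so q -> (Dia q or s) is true.
      At y: Dia q is true, s is true, so Dia q or s is true.
    At y: Dia q requires q at some successor in {t}.
      q holds at t, so Dia q is true at y.
Satisfying worlds: {u, v, w, y, t}

u, v, w, y, t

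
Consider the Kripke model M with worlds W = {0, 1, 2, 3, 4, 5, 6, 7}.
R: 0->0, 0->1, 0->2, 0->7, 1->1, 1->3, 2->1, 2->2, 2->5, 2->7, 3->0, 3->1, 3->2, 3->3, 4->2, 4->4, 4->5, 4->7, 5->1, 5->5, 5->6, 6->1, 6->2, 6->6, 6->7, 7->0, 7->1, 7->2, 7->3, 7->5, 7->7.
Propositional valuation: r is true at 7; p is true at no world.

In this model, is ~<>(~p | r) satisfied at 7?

At 7: <>(~p | r) is true, so ~<>(~p | r) is false.
  At 7: <>(~p | r) requires ~p | r at some successor in {0, 1, 2, 3, 5, 7}.
    ~p | r holds at 0, so <>(~p | r) is true at 7.

No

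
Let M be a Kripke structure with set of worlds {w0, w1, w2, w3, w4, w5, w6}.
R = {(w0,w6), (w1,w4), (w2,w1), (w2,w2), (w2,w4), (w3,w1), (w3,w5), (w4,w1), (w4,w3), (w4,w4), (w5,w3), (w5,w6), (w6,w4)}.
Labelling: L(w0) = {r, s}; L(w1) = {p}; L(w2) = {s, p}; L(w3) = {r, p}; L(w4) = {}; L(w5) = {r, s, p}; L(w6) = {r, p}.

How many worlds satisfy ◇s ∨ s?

Recall that ◇ψ holds at a world iff ψ holds at some accessible world.
Let φ = ◇s ∨ s. Evaluate φ at each world:
  w0 (successors {w6}): φ is true.
  w1 (successors {w4}): φ is false.
  w2 (successors {w1, w2, w4}): φ is true.
  w3 (successors {w1, w5}): φ is true.
  w4 (successors {w1, w3, w4}): φ is false.
  w5 (successors {w3, w6}): φ is true.
  w6 (successors {w4}): φ is false.
For instance, at w1:
  At w1: ◇s is false, s is false, so ◇s ∨ s is false.
    At w1: ◇s requires s at some successor in {w4}.
      At w4: s is false.
    So ◇s is false at w1.
Satisfying worlds: {w0, w2, w3, w5}

4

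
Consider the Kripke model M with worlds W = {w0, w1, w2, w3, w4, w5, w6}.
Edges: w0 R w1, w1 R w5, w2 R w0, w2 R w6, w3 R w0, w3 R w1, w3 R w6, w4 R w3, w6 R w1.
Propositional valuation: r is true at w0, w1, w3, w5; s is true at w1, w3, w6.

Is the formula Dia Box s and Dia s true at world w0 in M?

No

At w0: Dia Box s is false, Dia s is true, so Dia Box s and Dia s is false.
  At w0: Dia Box s requires Box s at some successor in {w1}.
    At w1: Box s is false.
  So Dia Box s is false at w0.
  At w0: Dia s requires s at some successor in {w1}.
    s holds at w1, so Dia s is true at w0.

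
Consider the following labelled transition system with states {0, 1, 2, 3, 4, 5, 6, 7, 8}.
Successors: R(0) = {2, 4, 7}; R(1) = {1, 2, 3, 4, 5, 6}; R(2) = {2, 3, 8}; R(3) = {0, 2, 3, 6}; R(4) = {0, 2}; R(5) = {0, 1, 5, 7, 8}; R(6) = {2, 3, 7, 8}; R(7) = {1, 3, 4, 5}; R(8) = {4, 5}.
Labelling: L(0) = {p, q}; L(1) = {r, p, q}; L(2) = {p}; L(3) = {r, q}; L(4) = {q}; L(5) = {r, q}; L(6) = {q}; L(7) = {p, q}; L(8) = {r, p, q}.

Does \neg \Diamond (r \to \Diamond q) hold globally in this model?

No

Let φ = \neg \Diamond (r \to \Diamond q). Evaluate φ at each world:
  0 (successors {2, 4, 7}): φ is false.
  1 (successors {1, 2, 3, 4, 5, 6}): φ is false.
  2 (successors {2, 3, 8}): φ is false.
  3 (successors {0, 2, 3, 6}): φ is false.
  4 (successors {0, 2}): φ is false.
  5 (successors {0, 1, 5, 7, 8}): φ is false.
  6 (successors {2, 3, 7, 8}): φ is false.
  7 (successors {1, 3, 4, 5}): φ is false.
  8 (successors {4, 5}): φ is false.
Detail at 0 (counterexample):
  At 0: \Diamond (r \to \Diamond q) is true, so \neg \Diamond (r \to \Diamond q) is false.
    At 0: \Diamond (r \to \Diamond q) requires r \to \Diamond q at some successor in {2, 4, 7}.
      r \to \Diamond q holds at 2, so \Diamond (r \to \Diamond q) is true at 0.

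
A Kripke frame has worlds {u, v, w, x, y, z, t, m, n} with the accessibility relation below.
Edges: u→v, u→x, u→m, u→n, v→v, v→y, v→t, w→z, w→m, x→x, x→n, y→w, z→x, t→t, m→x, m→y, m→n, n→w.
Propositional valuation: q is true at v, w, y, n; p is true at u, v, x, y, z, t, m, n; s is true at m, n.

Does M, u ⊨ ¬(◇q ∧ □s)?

Yes

At u: ◇q ∧ □s is false, so ¬(◇q ∧ □s) is true.
  At u: ◇q is true, □s is false, so ◇q ∧ □s is false.
    At u: ◇q requires q at some successor in {v, x, m, n}.
      q holds at v, so ◇q is true at u.
    At u: □s requires s at every successor {v, x, m, n}.
      s fails at v, so □s is false at u.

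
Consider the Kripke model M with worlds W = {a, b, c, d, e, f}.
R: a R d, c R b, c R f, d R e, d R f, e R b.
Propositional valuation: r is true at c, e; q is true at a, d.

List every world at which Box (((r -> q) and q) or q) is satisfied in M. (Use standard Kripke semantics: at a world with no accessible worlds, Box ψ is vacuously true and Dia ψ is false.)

Let φ = Box (((r -> q) and q) or q). Evaluate φ at each world:
  a (successors {d}): φ is true.
  b (successors ∅): φ is true.
  c (successors {b, f}): φ is false.
  d (successors {e, f}): φ is false.
  e (successors {b}): φ is false.
  f (successors ∅): φ is true.
For instance, at a:
  At a: Box (((r -> q) and q) or q) requires ((r -> q) and q) or q at every successor {d}.
    At d: ((r -> q) and q) or q is true.
  So Box (((r -> q) and q) or q) is true at a.
Satisfying worlds: {a, b, f}

a, b, f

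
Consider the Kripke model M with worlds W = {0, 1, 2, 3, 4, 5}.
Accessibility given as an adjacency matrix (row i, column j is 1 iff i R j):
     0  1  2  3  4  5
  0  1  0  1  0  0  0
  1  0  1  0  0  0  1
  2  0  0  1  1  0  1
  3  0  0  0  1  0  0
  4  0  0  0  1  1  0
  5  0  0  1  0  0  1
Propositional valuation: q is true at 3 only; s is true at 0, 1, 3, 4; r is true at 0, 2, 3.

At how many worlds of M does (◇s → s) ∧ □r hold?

Let φ = (◇s → s) ∧ □r. Evaluate φ at each world:
  0 (successors {0, 2}): φ is true.
  1 (successors {1, 5}): φ is false.
  2 (successors {2, 3, 5}): φ is false.
  3 (successors {3}): φ is true.
  4 (successors {3, 4}): φ is false.
  5 (successors {2, 5}): φ is false.
For instance, at 0:
  At 0: ◇s → s is true, □r is true, so (◇s → s) ∧ □r is true.
    At 0: ◇s is true, s is true, so ◇s → s is true.
      At 0: ◇s requires s at some successor in {0, 2}.
        s holds at 0, so ◇s is true at 0.
    At 0: □r requires r at every successor {0, 2}.
      At 0: r is true.
      At 2: r is true.
    So □r is true at 0.
Satisfying worlds: {0, 3}

2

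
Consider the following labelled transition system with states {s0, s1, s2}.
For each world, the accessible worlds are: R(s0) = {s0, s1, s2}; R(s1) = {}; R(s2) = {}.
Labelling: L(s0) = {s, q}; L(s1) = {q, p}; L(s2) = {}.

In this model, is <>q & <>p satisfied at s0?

Yes

Recall that <>ψ holds at a world iff ψ holds at some accessible world.
At s0: <>q is true, <>p is true, so <>q & <>p is true.
  At s0: <>q requires q at some successor in {s0, s1, s2}.
    q holds at s0, so <>q is true at s0.
  At s0: <>p requires p at some successor in {s0, s1, s2}.
    p holds at s1, so <>p is true at s0.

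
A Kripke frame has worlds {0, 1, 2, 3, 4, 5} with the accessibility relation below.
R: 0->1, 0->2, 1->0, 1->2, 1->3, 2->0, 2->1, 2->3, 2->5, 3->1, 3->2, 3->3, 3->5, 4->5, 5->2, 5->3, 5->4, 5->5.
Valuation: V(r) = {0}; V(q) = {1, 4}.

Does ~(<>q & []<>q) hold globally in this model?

Yes

Let φ = ~(<>q & []<>q). Evaluate φ at each world:
  0 (successors {1, 2}): φ is true.
  1 (successors {0, 2, 3}): φ is true.
  2 (successors {0, 1, 3, 5}): φ is true.
  3 (successors {1, 2, 3, 5}): φ is true.
  4 (successors {5}): φ is true.
  5 (successors {2, 3, 4, 5}): φ is true.
For instance, at 5:
  At 5: <>q & []<>q is false, so ~(<>q & []<>q) is true.
    At 5: <>q is true, []<>q is false, so <>q & []<>q is false.
      At 5: <>q requires q at some successor in {2, 3, 4, 5}.
        q holds at 4, so <>q is true at 5.
      At 5: []<>q requires <>q at every successor {2, 3, 4, 5}.
        <>q fails at 4, so []<>q is false at 5.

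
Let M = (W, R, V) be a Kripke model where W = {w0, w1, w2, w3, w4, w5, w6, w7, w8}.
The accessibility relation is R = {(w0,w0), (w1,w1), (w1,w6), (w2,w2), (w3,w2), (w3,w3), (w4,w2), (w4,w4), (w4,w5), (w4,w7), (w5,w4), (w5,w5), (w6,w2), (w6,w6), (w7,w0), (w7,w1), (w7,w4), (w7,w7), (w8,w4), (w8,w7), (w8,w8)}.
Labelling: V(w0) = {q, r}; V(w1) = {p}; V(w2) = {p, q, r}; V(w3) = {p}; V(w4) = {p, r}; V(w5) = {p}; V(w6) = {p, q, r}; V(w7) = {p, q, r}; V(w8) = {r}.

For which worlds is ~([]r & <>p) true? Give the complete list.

w0, w1, w3, w4, w5, w7

Let φ = ~([]r & <>p). Evaluate φ at each world:
  w0 (successors {w0}): φ is true.
  w1 (successors {w1, w6}): φ is true.
  w2 (successors {w2}): φ is false.
  w3 (successors {w2, w3}): φ is true.
  w4 (successors {w2, w4, w5, w7}): φ is true.
  w5 (successors {w4, w5}): φ is true.
  w6 (successors {w2, w6}): φ is false.
  w7 (successors {w0, w1, w4, w7}): φ is true.
  w8 (successors {w4, w7, w8}): φ is false.
For instance, at w0:
  At w0: []r & <>p is false, so ~([]r & <>p) is true.
    At w0: []r is true, <>p is false, so []r & <>p is false.
      At w0: []r requires r at every successor {w0}.
        At w0: r is true.
      So []r is true at w0.
      At w0: <>p requires p at some successor in {w0}.
        At w0: p is false.
      So <>p is false at w0.
Satisfying worlds: {w0, w1, w3, w4, w5, w7}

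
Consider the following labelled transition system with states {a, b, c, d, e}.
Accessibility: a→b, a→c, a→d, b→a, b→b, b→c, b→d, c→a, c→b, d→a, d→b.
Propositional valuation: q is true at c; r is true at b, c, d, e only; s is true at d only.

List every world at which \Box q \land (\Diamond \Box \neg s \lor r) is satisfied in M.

Let φ = \Box q \land (\Diamond \Box \neg s \lor r). Evaluate φ at each world:
  a (successors {b, c, d}): φ is false.
  b (successors {a, b, c, d}): φ is false.
  c (successors {a, b}): φ is false.
  d (successors {a, b}): φ is false.
  e (successors ∅): φ is true.
For instance, at c:
  At c: \Box q is false, \Diamond \Box \neg s \lor r is true, so \Box q \land (\Diamond \Box \neg s \lor r) is false.
    At c: \Box q requires q at every successor {a, b}.
      q fails at a, so \Box q is false at c.
    At c: \Diamond \Box \neg s is false, r is true, so \Diamond \Box \neg s \lor r is true.
      At c: \Diamond \Box \neg s requires \Box \neg s at some successor in {a, b}.
        At a: \Box \neg s is false.
        At b: \Box \neg s is false.
      So \Diamond \Box \neg s is false at c.
Satisfying worlds: {e}

e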